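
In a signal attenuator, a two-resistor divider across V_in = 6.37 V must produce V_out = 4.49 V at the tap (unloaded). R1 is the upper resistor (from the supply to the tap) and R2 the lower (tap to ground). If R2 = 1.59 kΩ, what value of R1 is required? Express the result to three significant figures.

R1 ≈ 0.666 kΩ

Required fraction k = V_out/V_in = 0.7049.
R1 = R2·(1/k − 1) = 1.59 × 0.4187 = 0.6657 kΩ.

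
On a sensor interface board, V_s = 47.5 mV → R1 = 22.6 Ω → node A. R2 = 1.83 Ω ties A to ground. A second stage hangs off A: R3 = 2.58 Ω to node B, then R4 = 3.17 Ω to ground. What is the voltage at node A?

Looking into the second stage from A: R3 + R4 = 5.750 Ω appears in parallel with R2.
R2 ‖ (R3+R4) = 1.388 Ω.
V_A = 47.5 × 1.388/(22.6 + 1.388) = 2.749 mV.

V_A ≈ 2.75 mV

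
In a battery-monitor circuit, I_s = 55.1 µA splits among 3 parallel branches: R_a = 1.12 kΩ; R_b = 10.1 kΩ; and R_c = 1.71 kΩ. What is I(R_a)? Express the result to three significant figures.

I ≈ 31.2 µA

Total conductance ΣG = 1/1.12 + 1/10.1 + 1/1.71 = 1.577 (units of 1/kΩ).
By the current-divider rule, I = I_s · G_k/ΣG = 55.1 × 0.5663 = 31.20 µA.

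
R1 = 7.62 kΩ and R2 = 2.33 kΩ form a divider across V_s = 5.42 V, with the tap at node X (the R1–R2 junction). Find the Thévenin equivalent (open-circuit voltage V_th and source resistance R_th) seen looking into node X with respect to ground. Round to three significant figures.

V_th ≈ 1.27 V, R_th ≈ 1.78 kΩ

Open-circuit (no load on X): V_th = V_s · R2/(R1 + R2) = 5.42 × 2.33/(7.620 + 2.33) = 1.269 V.
Zeroing V_s shorts the top of R1 to ground, so R_th = R1 ‖ R2 = 1.784 kΩ.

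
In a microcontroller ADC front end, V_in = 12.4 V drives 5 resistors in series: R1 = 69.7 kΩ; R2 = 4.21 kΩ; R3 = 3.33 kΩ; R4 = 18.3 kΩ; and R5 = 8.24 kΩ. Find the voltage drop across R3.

V ≈ 0.398 V

Total series resistance ΣR = 69.7 + 4.21 + 3.33 + 18.3 + 8.24 = 103.8 kΩ.
By the voltage-divider rule, V = 12.4 × 3.330/103.8 = 0.3979 V.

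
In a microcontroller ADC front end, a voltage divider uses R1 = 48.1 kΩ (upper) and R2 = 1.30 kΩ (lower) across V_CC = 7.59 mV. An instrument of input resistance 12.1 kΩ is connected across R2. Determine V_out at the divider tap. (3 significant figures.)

V_out ≈ 0.181 mV

R2 ‖ R_L = (1.30 × 12.1)/(1.30 + 12.1) = 1.174 kΩ.
Voltage divider with the loaded lower leg: V_out = 7.59 × 1.174/(48.1 + 1.174) = 7.59 × 0.02382 = 0.1808 mV.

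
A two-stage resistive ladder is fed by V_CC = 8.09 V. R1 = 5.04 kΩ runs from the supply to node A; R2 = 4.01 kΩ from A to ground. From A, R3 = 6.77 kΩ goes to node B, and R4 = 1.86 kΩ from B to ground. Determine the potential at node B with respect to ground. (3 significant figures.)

Looking into the second stage from A: R3 + R4 = 8.630 kΩ appears in parallel with R2.
Effective lower resistance at A: R2 ‖ 8.630 = 2.738 kΩ.
V_A = 8.09 × 2.738/(5.04 + 2.738) = 2.848 V.
Then the unloaded second divider: V_B = V_A × R4/(R3+R4) = 2.848 × 0.2155 = 0.6138 V.

V_B ≈ 0.614 V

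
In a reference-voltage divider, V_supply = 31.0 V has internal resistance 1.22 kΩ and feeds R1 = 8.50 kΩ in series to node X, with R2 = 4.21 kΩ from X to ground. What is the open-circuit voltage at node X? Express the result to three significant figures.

R1' = 1.22 + 8.50 = 9.720 kΩ (source resistance + R1).
Open-circuit (no load on X): V_th = V_supply · R2/(R1' + R2) = 31.0 × 4.21/(9.720 + 4.21) = 9.369 V.

V_th ≈ 9.37 V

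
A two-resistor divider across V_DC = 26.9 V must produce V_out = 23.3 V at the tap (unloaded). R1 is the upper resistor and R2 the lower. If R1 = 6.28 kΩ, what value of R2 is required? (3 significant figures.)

The divider ratio is R2/(R1+R2) = 23.3/26.9 = 0.8662.
Rearranging, R2 = R1·k/(1−k) = 6.28 × 6.472 = 40.65 kΩ.

R2 ≈ 40.6 kΩ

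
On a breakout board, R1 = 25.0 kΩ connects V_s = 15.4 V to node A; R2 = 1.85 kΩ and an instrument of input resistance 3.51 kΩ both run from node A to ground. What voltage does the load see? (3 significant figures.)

V_out ≈ 0.712 V

First combine the lower leg with the load: R2 ‖ R_L = 1.211 kΩ.
Now apply the divider: V_out = 15.4 × 0.04622 = 0.7118 V.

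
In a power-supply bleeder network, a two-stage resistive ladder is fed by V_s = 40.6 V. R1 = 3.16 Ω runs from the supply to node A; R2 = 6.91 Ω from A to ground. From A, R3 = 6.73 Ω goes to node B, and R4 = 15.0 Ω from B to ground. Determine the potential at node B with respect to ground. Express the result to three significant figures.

Looking into the second stage from A: R3 + R4 = 21.73 Ω appears in parallel with R2.
Effective lower resistance at A: R2 ‖ 21.73 = 5.243 Ω.
V_A = 40.6 × 5.243/(3.16 + 5.243) = 25.33 V.
Stage 2 is unloaded, so V_B = V_A · R4/(R3+R4) = 25.33 × 15.0/21.73 = 17.49 V.

V_B ≈ 17.5 V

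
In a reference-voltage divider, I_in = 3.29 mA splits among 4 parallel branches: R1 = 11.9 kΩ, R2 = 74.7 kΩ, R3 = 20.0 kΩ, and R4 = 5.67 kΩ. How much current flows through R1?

I ≈ 0.854 mA

Conductances: ΣG = 1/11.9 + 1/74.7 + 1/20.0 + 1/5.67 = 0.3238 (1/kΩ).
R1 takes the fraction G_k/ΣG = 0.08403/0.3238 = 0.2595, so I = 3.29 × 0.2595 = 0.8539 mA.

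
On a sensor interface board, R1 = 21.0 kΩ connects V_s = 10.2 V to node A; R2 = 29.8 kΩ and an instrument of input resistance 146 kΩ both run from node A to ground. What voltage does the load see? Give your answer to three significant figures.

The load sits in parallel with R2, giving an effective lower resistance R2' = R2·R_L/(R2+R_L) = 24.75 kΩ.
Now apply the divider: V_out = 10.2 × 0.5410 = 5.518 V.

V_out ≈ 5.52 V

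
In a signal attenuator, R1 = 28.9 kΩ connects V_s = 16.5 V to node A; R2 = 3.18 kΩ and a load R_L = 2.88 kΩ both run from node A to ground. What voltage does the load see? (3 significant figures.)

The load sits in parallel with R2, giving an effective lower resistance R2' = R2·R_L/(R2+R_L) = 1.511 kΩ.
Voltage divider with the loaded lower leg: V_out = 16.5 × 1.511/(28.9 + 1.511) = 16.5 × 0.04969 = 0.8200 V.

V_out ≈ 0.820 V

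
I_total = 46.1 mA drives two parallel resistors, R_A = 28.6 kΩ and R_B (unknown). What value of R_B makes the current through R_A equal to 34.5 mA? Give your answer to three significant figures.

In a two-way split, I_A/I_total = R_B/(R_A + R_B).
With f = 0.7484, R_B = R_A · f/(1−f) = 28.6 × 2.974 = 85.06 kΩ.

R_B ≈ 85.1 kΩ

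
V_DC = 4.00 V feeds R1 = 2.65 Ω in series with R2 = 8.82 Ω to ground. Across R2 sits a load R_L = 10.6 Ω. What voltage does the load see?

The load sits in parallel with R2, giving an effective lower resistance R2' = R2·R_L/(R2+R_L) = 4.814 Ω.
Voltage divider with the loaded lower leg: V_out = 4.00 × 4.814/(2.65 + 4.814) = 4.00 × 0.6450 = 2.580 V.
(Unloaded it would be 3.08 V; the load pulls it down.)

V_out ≈ 2.58 V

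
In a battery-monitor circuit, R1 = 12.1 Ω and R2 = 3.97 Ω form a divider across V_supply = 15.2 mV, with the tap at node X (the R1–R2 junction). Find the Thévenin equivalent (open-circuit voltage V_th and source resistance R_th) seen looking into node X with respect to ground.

V_th is the unloaded tap voltage: V_supply · R2/(R1+R2) = 15.2 × 0.2470 = 3.755 mV.
Zeroing V_supply shorts the top of R1 to ground, so R_th = R1 ‖ R2 = 2.989 Ω.

V_th ≈ 3.76 mV, R_th ≈ 2.99 Ω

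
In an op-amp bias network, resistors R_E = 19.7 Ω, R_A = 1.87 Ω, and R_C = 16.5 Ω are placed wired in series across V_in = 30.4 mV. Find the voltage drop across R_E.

Total series resistance ΣR = 19.7 + 1.87 + 16.5 = 38.07 Ω.
Voltage divider: V = V_in · (19.70 / 38.07) = 30.4 × 0.5175 = 15.73 mV.

V ≈ 15.7 mV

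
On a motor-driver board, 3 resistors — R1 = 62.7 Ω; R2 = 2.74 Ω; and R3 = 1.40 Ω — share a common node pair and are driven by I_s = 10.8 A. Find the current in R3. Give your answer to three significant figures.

I ≈ 7.04 A

ΣG = 1/62.7 + 1/2.74 + 1/1.40 = 1.095.
Current divider: I(R3) = I_s · G_k/ΣG = 10.8 × (0.7143/1.095) = 10.8 × 0.6522 = 7.044 A.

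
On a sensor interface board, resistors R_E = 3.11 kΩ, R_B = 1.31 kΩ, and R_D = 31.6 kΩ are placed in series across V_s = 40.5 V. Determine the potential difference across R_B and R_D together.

V ≈ 37.0 V

Total series resistance ΣR = 3.11 + 1.31 + 31.6 = 36.02 kΩ.
R_{R_B..R_D} = 1.31 + 31.6 = 32.91 kΩ.
By the voltage-divider rule, V = 40.5 × 32.91/36.02 = 37.00 V.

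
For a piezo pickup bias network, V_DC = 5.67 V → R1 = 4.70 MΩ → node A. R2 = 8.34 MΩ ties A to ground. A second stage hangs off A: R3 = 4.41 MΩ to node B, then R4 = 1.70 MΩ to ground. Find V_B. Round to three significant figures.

V_B ≈ 0.676 V

The second stage (R3 + R4 = 6.110 MΩ) loads node A in parallel with R2.
Effective lower resistance at A: R2 ‖ 6.110 = 3.526 MΩ.
So V_A = 5.67 × 0.4287 = 2.431 V.
Then the unloaded second divider: V_B = V_A × R4/(R3+R4) = 2.431 × 0.2782 = 0.6763 V.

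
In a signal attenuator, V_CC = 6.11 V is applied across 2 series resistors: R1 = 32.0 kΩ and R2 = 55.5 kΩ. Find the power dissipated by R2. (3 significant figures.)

P ≈ 0.271 mW

Series current I = V_CC/ΣR = 6.11/87.50 = 0.06983 mA.
P(R2) = I²·R2 = (0.06983)² × 55.5 = 0.2706 mW.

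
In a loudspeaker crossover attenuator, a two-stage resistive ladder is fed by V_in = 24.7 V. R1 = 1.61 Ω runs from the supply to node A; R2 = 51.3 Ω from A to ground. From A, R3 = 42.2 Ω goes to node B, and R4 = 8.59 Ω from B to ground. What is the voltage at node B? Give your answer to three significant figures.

V_B ≈ 3.93 V

Node A sees R2 in parallel with the series input of stage 2, R3 + R4 = 50.79 Ω.
R2 ‖ (R3+R4) = 25.52 Ω.
First divider: V_A = V_in · 25.52/(1.61 + 25.52) = 23.23 V.
Then the unloaded second divider: V_B = V_A × R4/(R3+R4) = 23.23 × 0.1691 = 3.930 V.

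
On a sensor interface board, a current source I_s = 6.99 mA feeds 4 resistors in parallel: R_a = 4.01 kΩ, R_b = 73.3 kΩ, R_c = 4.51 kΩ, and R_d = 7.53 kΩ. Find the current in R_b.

Total conductance ΣG = 1/4.01 + 1/73.3 + 1/4.51 + 1/7.53 = 0.6176 (units of 1/kΩ).
Current divider: I(R_b) = I_s · G_k/ΣG = 6.99 × (0.01364/0.6176) = 6.99 × 0.02209 = 0.1544 mA.

I ≈ 0.154 mA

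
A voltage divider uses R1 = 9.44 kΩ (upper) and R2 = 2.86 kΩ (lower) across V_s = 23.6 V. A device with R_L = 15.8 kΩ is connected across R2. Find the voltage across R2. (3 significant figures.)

V_out ≈ 4.82 V

The load sits in parallel with R2, giving an effective lower resistance R2' = R2·R_L/(R2+R_L) = 2.422 kΩ.
Then V_out = V_s · R2'/(R1 + R2') = 23.6 × 2.422/11.86 = 4.818 V.
(Unloaded it would be 5.49 V; the load pulls it down.)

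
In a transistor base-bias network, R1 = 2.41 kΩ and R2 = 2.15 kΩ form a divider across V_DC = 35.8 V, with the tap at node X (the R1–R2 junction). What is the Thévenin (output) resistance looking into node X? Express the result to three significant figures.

Looking into X with the source shorted: R_th = R1·R2/(R1+R2) = 2.410 × 2.15/4.560 = 1.136 kΩ.

R_th ≈ 1.14 kΩ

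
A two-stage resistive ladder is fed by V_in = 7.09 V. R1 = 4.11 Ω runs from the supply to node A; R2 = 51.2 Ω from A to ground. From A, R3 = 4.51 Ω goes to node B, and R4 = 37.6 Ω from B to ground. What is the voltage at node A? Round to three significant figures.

V_A ≈ 6.02 V

Node A sees R2 in parallel with the series input of stage 2, R3 + R4 = 42.11 Ω.
R2 ‖ (R3+R4) = 23.11 Ω.
First divider: V_A = V_in · 23.11/(4.11 + 23.11) = 6.019 V.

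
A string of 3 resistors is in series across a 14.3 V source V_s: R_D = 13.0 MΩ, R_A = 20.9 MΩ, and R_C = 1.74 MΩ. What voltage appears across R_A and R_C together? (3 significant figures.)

ΣR = 13.0 + 20.9 + 1.74 = 35.64 MΩ.
R_{R_A..R_C} = 20.9 + 1.74 = 22.64 MΩ.
V = V_s · R/ΣR = 14.3 × 0.6352 = 9.084 V.

V ≈ 9.08 V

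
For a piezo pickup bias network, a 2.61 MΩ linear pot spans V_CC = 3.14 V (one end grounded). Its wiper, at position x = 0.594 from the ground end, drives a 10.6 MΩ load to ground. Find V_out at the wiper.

V_out ≈ 1.76 V

Split the track: R_lower = x·R_p = 1.550 MΩ, R_upper = (1−x)·R_p = 1.060 MΩ.
(x·R_p) ‖ R_L = 1.353 MΩ.
Then V_out = V_CC · 1.353/(1.060 + 1.353) = 1.761 V.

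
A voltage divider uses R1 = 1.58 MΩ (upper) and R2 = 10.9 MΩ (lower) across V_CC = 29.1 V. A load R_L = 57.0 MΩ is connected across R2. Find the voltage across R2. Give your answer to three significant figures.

The load sits in parallel with R2, giving an effective lower resistance R2' = R2·R_L/(R2+R_L) = 9.150 MΩ.
Then V_out = V_CC · R2'/(R1 + R2') = 29.1 × 9.150/10.73 = 24.82 V.

V_out ≈ 24.8 V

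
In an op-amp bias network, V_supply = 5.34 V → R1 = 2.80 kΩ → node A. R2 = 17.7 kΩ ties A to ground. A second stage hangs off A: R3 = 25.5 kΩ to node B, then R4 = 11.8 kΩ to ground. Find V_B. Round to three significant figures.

V_B ≈ 1.37 V

The second stage (R3 + R4 = 37.30 kΩ) loads node A in parallel with R2.
Effective lower resistance at A: R2 ‖ 37.30 = 12.00 kΩ.
First divider: V_A = V_supply · 12.00/(2.80 + 12.00) = 4.330 V.
V_B = V_A × 0.3164 = 1.370 V.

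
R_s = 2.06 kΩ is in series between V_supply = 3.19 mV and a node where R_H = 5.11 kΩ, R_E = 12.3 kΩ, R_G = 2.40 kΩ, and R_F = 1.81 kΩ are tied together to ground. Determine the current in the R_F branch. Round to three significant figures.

I ≈ 0.494 µA

Combine the parallel branches: R_p = (1/5.11 + 1/12.3 + 1/2.40 + 1/1.81)⁻¹ = 0.8025 kΩ.
V_A by voltage divider: V_A = 3.19 × 0.8025/(2.06 + 0.8025) = 0.8943 mV.
Branch current I = V_A/R_F = 0.8943/1.81 = 0.4941 µA.
(Equivalently: I_total = 1.114 µA, then current-divider fraction G_k/ΣG = 0.4434.)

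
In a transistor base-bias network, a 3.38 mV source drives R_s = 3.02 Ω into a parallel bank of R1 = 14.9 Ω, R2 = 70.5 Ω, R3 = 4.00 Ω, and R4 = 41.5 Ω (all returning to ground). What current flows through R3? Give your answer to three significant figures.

I ≈ 0.408 mA

Combine the parallel branches: R_p = (1/14.9 + 1/70.5 + 1/4.00 + 1/41.5)⁻¹ = 2.814 Ω.
Node voltage V_A = V_DC · R_p/(R_s + R_p) = 3.38 × 0.4823 = 1.630 mV.
Branch current I = V_A/R3 = 1.630/4.00 = 0.4076 mA.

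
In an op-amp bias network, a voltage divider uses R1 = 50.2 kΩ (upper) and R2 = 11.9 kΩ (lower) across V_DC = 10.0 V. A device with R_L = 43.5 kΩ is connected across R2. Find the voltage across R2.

V_out ≈ 1.57 V

First combine the lower leg with the load: R2 ‖ R_L = 9.344 kΩ.
Then V_out = V_DC · R2'/(R1 + R2') = 10.0 × 9.344/59.54 = 1.569 V.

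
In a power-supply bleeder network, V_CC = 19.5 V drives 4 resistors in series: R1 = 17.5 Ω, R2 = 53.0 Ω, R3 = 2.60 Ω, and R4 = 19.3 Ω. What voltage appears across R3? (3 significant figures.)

Total series resistance ΣR = 17.5 + 53.0 + 2.60 + 19.3 = 92.40 Ω.
V = V_CC · R/ΣR = 19.5 × 0.02814 = 0.5487 V.

V ≈ 0.549 V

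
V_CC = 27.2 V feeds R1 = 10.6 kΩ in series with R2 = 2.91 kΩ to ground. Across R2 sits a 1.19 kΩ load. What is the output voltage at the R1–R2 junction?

The load sits in parallel with R2, giving an effective lower resistance R2' = R2·R_L/(R2+R_L) = 0.8446 kΩ.
Then V_out = V_CC · R2'/(R1 + R2') = 27.2 × 0.8446/11.44 = 2.007 V.
(Unloaded it would be 5.86 V; the load pulls it down.)

V_out ≈ 2.01 V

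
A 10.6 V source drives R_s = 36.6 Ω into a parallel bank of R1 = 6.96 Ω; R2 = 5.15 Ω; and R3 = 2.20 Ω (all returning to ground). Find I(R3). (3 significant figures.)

I ≈ 0.161 A

Equivalent of the parallel group: R_p = 1.262 Ω.
V_A by voltage divider: V_A = 10.6 × 1.262/(36.6 + 1.262) = 0.3533 V.
I(R3) = V_A / R3 = 0.3533/2.20 = 0.1606 A.
(Check via current divider: I_total = 0.2800 A; share G_k/ΣG = 0.5736 → same result.)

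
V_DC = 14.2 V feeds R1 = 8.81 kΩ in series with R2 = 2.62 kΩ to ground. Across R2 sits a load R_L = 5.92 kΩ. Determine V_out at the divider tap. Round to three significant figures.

V_out ≈ 2.43 V

The load sits in parallel with R2, giving an effective lower resistance R2' = R2·R_L/(R2+R_L) = 1.816 kΩ.
Now apply the divider: V_out = 14.2 × 0.1709 = 2.427 V.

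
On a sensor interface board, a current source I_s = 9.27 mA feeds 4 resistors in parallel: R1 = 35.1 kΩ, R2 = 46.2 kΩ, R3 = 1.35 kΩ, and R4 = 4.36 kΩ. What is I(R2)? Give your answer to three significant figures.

I ≈ 0.197 mA

Total conductance ΣG = 1/35.1 + 1/46.2 + 1/1.35 + 1/4.36 = 1.020 (units of 1/kΩ).
R2 takes the fraction G_k/ΣG = 0.02165/1.020 = 0.02122, so I = 9.27 × 0.02122 = 0.1967 mA.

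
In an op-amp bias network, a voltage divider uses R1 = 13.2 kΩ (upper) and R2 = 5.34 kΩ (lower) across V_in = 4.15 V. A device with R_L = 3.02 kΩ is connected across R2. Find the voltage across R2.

First combine the lower leg with the load: R2 ‖ R_L = 1.929 kΩ.
Then V_out = V_in · R2'/(R1 + R2') = 4.15 × 1.929/15.13 = 0.5291 V.
(Unloaded it would be 1.20 V; the load pulls it down.)

V_out ≈ 0.529 V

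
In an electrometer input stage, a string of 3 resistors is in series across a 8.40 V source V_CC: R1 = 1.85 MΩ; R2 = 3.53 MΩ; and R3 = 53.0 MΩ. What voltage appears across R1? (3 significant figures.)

Total series resistance ΣR = 1.85 + 3.53 + 53.0 = 58.38 MΩ.
By the voltage-divider rule, V = 8.40 × 1.850/58.38 = 0.2662 V.

V ≈ 0.266 V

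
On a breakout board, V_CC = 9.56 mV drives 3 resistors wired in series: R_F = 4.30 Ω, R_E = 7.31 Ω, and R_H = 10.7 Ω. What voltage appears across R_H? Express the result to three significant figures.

Series total: ΣR = 4.30 + 7.31 + 10.7 = 22.31 Ω.
Voltage divider: V = V_CC · (10.70 / 22.31) = 9.56 × 0.4796 = 4.585 mV.

V ≈ 4.59 mV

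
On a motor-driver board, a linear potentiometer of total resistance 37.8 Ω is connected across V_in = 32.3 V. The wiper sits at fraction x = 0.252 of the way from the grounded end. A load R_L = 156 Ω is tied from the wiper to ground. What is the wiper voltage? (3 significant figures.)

Lower segment x·R_p = 9.526 Ω; upper segment (1−x)·R_p = 28.27 Ω.
(x·R_p) ‖ R_L = 8.977 Ω.
V_out = 32.3 × 8.977/(28.27 + 8.977) = 7.784 V.

V_out ≈ 7.78 V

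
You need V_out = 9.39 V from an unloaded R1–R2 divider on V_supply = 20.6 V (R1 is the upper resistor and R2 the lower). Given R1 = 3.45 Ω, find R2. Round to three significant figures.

R2 ≈ 2.89 Ω

V_out/V_supply = R2/(R1+R2) = 0.4558.
R2 = R1 · 0.4558/(1 − 0.4558) = 2.890 Ω.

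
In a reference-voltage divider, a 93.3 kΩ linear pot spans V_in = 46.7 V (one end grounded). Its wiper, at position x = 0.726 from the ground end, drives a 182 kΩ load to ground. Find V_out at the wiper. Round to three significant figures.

V_out ≈ 30.8 V

Split the track: R_lower = x·R_p = 67.74 kΩ, R_upper = (1−x)·R_p = 25.56 kΩ.
(x·R_p) ‖ R_L = 49.36 kΩ.
V_out = 46.7 × 49.36/(25.56 + 49.36) = 30.77 V.
(Unloaded: V_out = x·V_in = 33.9 V.)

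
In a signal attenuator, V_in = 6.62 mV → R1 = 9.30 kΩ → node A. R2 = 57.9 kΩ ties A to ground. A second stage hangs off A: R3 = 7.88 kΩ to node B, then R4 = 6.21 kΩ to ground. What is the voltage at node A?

V_A ≈ 3.64 mV

The second stage (R3 + R4 = 14.09 kΩ) loads node A in parallel with R2.
R2 ‖ (R3+R4) = 11.33 kΩ.
V_A = 6.62 × 11.33/(9.30 + 11.33) = 3.636 mV.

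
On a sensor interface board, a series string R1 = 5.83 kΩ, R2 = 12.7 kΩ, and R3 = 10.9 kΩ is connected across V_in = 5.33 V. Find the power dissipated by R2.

Series current I = V_in/ΣR = 5.33/29.43 = 0.1811 mA.
P = I²R = 0.03280 × 12.7 = 0.4166 mW.

P ≈ 0.417 mW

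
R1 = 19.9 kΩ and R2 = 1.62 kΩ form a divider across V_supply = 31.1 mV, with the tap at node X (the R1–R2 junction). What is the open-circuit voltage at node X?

V_th ≈ 2.34 mV

Open-circuit (no load on X): V_th = V_supply · R2/(R1 + R2) = 31.1 × 1.62/(19.90 + 1.62) = 2.341 mV.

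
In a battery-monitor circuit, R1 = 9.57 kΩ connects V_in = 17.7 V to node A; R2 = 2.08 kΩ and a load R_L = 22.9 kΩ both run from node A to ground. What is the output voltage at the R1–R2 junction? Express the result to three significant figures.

V_out ≈ 2.94 V

The load sits in parallel with R2, giving an effective lower resistance R2' = R2·R_L/(R2+R_L) = 1.907 kΩ.
Now apply the divider: V_out = 17.7 × 0.1661 = 2.941 V.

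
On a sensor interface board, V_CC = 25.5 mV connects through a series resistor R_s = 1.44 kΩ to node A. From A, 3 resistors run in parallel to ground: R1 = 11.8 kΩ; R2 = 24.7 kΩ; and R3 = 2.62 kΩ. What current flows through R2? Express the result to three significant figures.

Equivalent of the parallel group: R_p = 1.973 kΩ.
Node voltage V_A = V_CC · R_p/(R_s + R_p) = 25.5 × 0.5781 = 14.74 mV.
Branch current I = V_A/R2 = 14.74/24.7 = 0.5968 µA.

I ≈ 0.597 µA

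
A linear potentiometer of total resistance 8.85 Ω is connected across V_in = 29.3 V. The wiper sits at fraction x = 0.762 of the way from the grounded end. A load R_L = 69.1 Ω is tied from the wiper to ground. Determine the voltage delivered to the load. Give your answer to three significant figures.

V_out ≈ 21.8 V

Split the track: R_lower = x·R_p = 6.744 Ω, R_upper = (1−x)·R_p = 2.106 Ω.
R_L loads the lower segment: effective lower R = 6.144 Ω.
V_out = 29.3 × 6.144/(2.106 + 6.144) = 21.82 V.
(Unloaded: V_out = x·V_in = 22.3 V.)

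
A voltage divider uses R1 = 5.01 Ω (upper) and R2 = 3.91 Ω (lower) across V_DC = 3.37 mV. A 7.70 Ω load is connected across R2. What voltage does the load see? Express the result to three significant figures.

V_out ≈ 1.15 mV

R2 ‖ R_L = (3.91 × 7.70)/(3.91 + 7.70) = 2.593 Ω.
Voltage divider with the loaded lower leg: V_out = 3.37 × 2.593/(5.01 + 2.593) = 3.37 × 0.3411 = 1.149 mV.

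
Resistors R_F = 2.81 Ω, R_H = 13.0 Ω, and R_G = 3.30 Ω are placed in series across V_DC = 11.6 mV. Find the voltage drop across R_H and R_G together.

Total series resistance ΣR = 2.81 + 13.0 + 3.30 = 19.11 Ω.
R_{R_H..R_G} = 13.0 + 3.30 = 16.30 Ω.
By the voltage-divider rule, V = 11.6 × 16.30/19.11 = 9.894 mV.

V ≈ 9.89 mV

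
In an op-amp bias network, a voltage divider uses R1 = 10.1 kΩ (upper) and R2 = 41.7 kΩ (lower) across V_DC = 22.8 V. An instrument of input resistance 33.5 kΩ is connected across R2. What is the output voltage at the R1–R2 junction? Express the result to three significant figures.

V_out ≈ 14.8 V

The load sits in parallel with R2, giving an effective lower resistance R2' = R2·R_L/(R2+R_L) = 18.58 kΩ.
Voltage divider with the loaded lower leg: V_out = 22.8 × 18.58/(10.1 + 18.58) = 22.8 × 0.6478 = 14.77 V.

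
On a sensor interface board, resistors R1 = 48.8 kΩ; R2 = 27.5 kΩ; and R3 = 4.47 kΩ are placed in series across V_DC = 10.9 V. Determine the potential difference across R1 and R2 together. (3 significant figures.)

V ≈ 10.3 V

Total series resistance ΣR = 48.8 + 27.5 + 4.47 = 80.77 kΩ.
R_{R1..R2} = 48.8 + 27.5 = 76.30 kΩ.
By the voltage-divider rule, V = 10.9 × 76.30/80.77 = 10.30 V.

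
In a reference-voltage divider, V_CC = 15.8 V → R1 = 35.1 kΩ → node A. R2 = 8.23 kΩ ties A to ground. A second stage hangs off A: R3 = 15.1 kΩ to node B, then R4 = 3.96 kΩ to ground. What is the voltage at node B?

V_B ≈ 0.462 V

Looking into the second stage from A: R3 + R4 = 19.06 kΩ appears in parallel with R2.
Effective lower resistance at A: R2 ‖ 19.06 = 5.748 kΩ.
So V_A = 15.8 × 0.1407 = 2.223 V.
Stage 2 is unloaded, so V_B = V_A · R4/(R3+R4) = 2.223 × 3.96/19.06 = 0.4619 V.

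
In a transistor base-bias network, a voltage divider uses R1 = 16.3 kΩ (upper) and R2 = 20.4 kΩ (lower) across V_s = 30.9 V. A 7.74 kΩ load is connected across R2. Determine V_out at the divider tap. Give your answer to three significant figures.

First combine the lower leg with the load: R2 ‖ R_L = 5.611 kΩ.
Now apply the divider: V_out = 30.9 × 0.2561 = 7.913 V.
(Unloaded it would be 17.2 V; the load pulls it down.)

V_out ≈ 7.91 V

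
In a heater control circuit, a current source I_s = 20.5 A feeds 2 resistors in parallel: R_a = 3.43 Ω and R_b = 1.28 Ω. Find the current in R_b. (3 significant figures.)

I ≈ 14.9 A

Two-branch current divider: I_k = I_s · R_other/(R_1 + R_2).
So I = 20.5 × 3.43/4.710 = 14.93 A.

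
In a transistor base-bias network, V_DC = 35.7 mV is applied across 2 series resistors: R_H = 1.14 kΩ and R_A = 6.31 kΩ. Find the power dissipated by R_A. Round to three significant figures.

Series current I = V_DC/ΣR = 35.7/7.450 = 4.792 µA.
P = I²R = 22.96 × 6.31 = 144.9 nW.

P ≈ 145 nW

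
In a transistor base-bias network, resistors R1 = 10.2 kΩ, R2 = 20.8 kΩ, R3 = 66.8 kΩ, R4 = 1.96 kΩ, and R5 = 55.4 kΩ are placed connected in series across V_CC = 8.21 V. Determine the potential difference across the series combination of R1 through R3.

V ≈ 5.17 V

Total series resistance ΣR = 10.2 + 20.8 + 66.8 + 1.96 + 55.4 = 155.2 kΩ.
R_{R1..R3} = 10.2 + 20.8 + 66.8 = 97.80 kΩ.
By the voltage-divider rule, V = 8.21 × 97.80/155.2 = 5.175 V.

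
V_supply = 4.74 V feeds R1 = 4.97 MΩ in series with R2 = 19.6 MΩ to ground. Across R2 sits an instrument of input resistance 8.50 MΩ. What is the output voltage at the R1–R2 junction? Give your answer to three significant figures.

First combine the lower leg with the load: R2 ‖ R_L = 5.929 MΩ.
Voltage divider with the loaded lower leg: V_out = 4.74 × 5.929/(4.97 + 5.929) = 4.74 × 0.5440 = 2.579 V.

V_out ≈ 2.58 V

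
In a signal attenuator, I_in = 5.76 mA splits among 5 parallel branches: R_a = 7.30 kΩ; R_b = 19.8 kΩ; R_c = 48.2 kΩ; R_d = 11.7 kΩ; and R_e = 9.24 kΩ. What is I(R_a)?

I ≈ 1.96 mA

Total conductance ΣG = 1/7.30 + 1/19.8 + 1/48.2 + 1/11.7 + 1/9.24 = 0.4019 (units of 1/kΩ).
By the current-divider rule, I = I_in · G_k/ΣG = 5.76 × 0.3408 = 1.963 mA.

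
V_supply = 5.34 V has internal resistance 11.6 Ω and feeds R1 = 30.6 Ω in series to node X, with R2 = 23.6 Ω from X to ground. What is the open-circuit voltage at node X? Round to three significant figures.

V_th ≈ 1.92 V

R1' = 11.6 + 30.6 = 42.20 Ω (source resistance + R1).
V_th is the unloaded tap voltage: V_supply · R2/(R1'+R2) = 5.34 × 0.3587 = 1.915 V.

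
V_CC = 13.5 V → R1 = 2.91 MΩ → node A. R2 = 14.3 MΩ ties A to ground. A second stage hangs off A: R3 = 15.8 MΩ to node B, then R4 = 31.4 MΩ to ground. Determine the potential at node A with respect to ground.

V_A ≈ 10.7 V

The second stage (R3 + R4 = 47.20 MΩ) loads node A in parallel with R2.
Effective lower resistance at A: R2 ‖ 47.20 = 10.97 MΩ.
So V_A = 13.5 × 0.7904 = 10.67 V.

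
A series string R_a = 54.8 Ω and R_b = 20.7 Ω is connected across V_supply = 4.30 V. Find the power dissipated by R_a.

P ≈ 0.178 W

The common current is I = 4.30/75.50 = 0.05695 A.
V(R_a) = I·R = 3.121 V; P = V·I = 3.121 × 0.05695 = 0.1778 W.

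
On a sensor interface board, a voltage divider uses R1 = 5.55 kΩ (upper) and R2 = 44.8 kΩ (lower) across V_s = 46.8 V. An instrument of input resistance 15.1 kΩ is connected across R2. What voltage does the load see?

V_out ≈ 31.4 V

The load sits in parallel with R2, giving an effective lower resistance R2' = R2·R_L/(R2+R_L) = 11.29 kΩ.
Voltage divider with the loaded lower leg: V_out = 46.8 × 11.29/(5.55 + 11.29) = 46.8 × 0.6705 = 31.38 V.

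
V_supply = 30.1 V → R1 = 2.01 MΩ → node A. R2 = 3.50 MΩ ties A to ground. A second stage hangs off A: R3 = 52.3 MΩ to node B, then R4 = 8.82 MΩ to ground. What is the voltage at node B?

V_B ≈ 2.70 V

Looking into the second stage from A: R3 + R4 = 61.12 MΩ appears in parallel with R2.
R2 ‖ (R3+R4) = 3.310 MΩ.
So V_A = 30.1 × 0.6222 = 18.73 V.
Stage 2 is unloaded, so V_B = V_A · R4/(R3+R4) = 18.73 × 8.82/61.12 = 2.703 V.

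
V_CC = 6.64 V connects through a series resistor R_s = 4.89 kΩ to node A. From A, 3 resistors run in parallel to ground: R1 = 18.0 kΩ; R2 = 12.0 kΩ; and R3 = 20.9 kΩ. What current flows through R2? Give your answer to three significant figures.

I ≈ 0.289 mA

Equivalent of the parallel group: R_p = 5.355 kΩ.
Node voltage V_A = V_CC · R_p/(R_s + R_p) = 6.64 × 0.5227 = 3.471 V.
Branch current I = V_A/R2 = 3.471/12.0 = 0.2892 mA.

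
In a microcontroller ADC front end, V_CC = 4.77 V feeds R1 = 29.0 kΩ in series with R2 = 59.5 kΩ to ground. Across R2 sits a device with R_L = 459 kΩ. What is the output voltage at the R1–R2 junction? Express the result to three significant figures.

First combine the lower leg with the load: R2 ‖ R_L = 52.67 kΩ.
Then V_out = V_CC · R2'/(R1 + R2') = 4.77 × 52.67/81.67 = 3.076 V.
(Unloaded it would be 3.21 V; the load pulls it down.)

V_out ≈ 3.08 V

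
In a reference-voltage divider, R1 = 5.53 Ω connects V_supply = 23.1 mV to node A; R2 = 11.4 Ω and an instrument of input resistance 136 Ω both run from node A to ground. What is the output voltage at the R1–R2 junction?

First combine the lower leg with the load: R2 ‖ R_L = 10.52 Ω.
Now apply the divider: V_out = 23.1 × 0.6554 = 15.14 mV.
(Unloaded it would be 15.6 mV; the load pulls it down.)

V_out ≈ 15.1 mV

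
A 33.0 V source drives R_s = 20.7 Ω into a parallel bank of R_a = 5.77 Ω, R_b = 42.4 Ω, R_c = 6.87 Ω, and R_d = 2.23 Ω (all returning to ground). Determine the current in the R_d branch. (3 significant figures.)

I ≈ 0.852 A

Equivalent of the parallel group: R_p = 1.264 Ω.
V_A by voltage divider: V_A = 33.0 × 1.264/(20.7 + 1.264) = 1.900 V.
I(R_d) = V_A / R_d = 1.900/2.23 = 0.8519 A.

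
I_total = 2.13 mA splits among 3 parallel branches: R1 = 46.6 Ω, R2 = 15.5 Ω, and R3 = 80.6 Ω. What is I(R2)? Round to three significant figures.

Total conductance ΣG = 1/46.6 + 1/15.5 + 1/80.6 = 0.09838 (units of 1/Ω).
R2 takes the fraction G_k/ΣG = 0.06452/0.09838 = 0.6558, so I = 2.13 × 0.6558 = 1.397 mA.

I ≈ 1.40 mA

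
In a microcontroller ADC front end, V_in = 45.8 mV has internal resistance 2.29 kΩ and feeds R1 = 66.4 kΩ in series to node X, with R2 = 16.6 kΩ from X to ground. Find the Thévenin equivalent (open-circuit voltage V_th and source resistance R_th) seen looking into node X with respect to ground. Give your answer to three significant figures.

R1' = 2.29 + 66.4 = 68.69 kΩ (source resistance + R1).
With X open, the divider is unloaded: V_th = 45.8 × 16.6/85.29 = 8.914 mV.
With V_in suppressed (replaced by a short), R_th = R1' ‖ R2 = (68.69 × 16.6)/(68.69 + 16.6) = 13.37 kΩ.

V_th ≈ 8.91 mV, R_th ≈ 13.4 kΩ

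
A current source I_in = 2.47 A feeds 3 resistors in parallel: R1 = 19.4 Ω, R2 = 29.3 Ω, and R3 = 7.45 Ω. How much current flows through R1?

I ≈ 0.579 A

Total conductance ΣG = 1/19.4 + 1/29.3 + 1/7.45 = 0.2199 (units of 1/Ω).
R1 takes the fraction G_k/ΣG = 0.05155/0.2199 = 0.2344, so I = 2.47 × 0.2344 = 0.5790 A.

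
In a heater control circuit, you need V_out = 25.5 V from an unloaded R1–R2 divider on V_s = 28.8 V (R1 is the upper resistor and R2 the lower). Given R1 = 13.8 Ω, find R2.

Required fraction k = V_out/V_s = 0.8854.
Rearranging, R2 = R1·k/(1−k) = 13.8 × 7.727 = 106.6 Ω.

R2 ≈ 107 Ω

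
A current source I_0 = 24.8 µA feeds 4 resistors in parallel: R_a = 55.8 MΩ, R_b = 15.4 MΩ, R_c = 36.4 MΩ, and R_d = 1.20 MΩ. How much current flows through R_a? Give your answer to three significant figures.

I ≈ 0.471 µA

ΣG = 1/55.8 + 1/15.4 + 1/36.4 + 1/1.20 = 0.9437.
Current divider: I(R_a) = I_0 · G_k/ΣG = 24.8 × (0.01792/0.9437) = 24.8 × 0.01899 = 0.4710 µA.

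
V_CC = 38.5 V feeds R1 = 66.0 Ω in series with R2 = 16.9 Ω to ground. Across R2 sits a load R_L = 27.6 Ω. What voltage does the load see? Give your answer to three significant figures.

V_out ≈ 5.28 V

First combine the lower leg with the load: R2 ‖ R_L = 10.48 Ω.
Now apply the divider: V_out = 38.5 × 0.1370 = 5.276 V.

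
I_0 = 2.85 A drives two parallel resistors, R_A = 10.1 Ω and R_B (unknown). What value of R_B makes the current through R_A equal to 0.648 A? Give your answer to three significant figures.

R_B ≈ 2.97 Ω

In a two-way split, I_A/I_0 = R_B/(R_A + R_B).
0.648/2.85 = R_B/(R_A + R_B) → R_B = R_A · (0.2274)/(1 − 0.2274) = 10.1 × 0.2943 = 2.972 Ω.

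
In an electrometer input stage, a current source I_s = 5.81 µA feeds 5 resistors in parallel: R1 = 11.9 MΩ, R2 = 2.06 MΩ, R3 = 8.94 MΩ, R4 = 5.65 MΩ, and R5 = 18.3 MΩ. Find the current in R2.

ΣG = 1/11.9 + 1/2.06 + 1/8.94 + 1/5.65 + 1/18.3 = 0.9130.
By the current-divider rule, I = I_s · G_k/ΣG = 5.81 × 0.5317 = 3.089 µA.

I ≈ 3.09 µA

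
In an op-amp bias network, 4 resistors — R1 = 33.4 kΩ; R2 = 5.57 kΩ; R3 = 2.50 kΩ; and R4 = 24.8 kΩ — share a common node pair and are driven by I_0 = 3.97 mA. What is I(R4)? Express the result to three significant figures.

I ≈ 0.246 mA

ΣG = 1/33.4 + 1/5.57 + 1/2.50 + 1/24.8 = 0.6498.
By the current-divider rule, I = I_0 · G_k/ΣG = 3.97 × 0.06205 = 0.2464 mA.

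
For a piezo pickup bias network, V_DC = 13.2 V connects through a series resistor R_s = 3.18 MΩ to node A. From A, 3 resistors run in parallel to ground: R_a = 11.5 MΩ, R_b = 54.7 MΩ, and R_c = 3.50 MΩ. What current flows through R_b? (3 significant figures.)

Parallel bank: R_p = 1/(1/11.5 + 1/54.7 + 1/3.50) = 2.558 MΩ.
Node voltage V_A = V_DC · R_p/(R_s + R_p) = 13.2 × 0.4458 = 5.884 V.
I(R_b) = V_A / R_b = 5.884/54.7 = 0.1076 µA.
(Check via current divider: I_total = 2.301 µA; share G_k/ΣG = 0.04676 → same result.)

I ≈ 0.108 µA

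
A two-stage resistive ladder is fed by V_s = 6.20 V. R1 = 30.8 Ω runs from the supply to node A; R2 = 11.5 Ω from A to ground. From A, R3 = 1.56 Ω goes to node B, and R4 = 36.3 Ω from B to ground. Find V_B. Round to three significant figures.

Looking into the second stage from A: R3 + R4 = 37.86 Ω appears in parallel with R2.
Effective lower resistance at A: R2 ‖ 37.86 = 8.821 Ω.
V_A = 6.20 × 8.821/(30.8 + 8.821) = 1.380 V.
Stage 2 is unloaded, so V_B = V_A · R4/(R3+R4) = 1.380 × 36.3/37.86 = 1.323 V.

V_B ≈ 1.32 V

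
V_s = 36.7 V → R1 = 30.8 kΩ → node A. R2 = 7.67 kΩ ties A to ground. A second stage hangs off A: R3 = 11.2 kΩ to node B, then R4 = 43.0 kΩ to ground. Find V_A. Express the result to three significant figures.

Looking into the second stage from A: R3 + R4 = 54.20 kΩ appears in parallel with R2.
Effective lower resistance at A: R2 ‖ 54.20 = 6.719 kΩ.
V_A = 36.7 × 6.719/(30.8 + 6.719) = 6.572 V.

V_A ≈ 6.57 V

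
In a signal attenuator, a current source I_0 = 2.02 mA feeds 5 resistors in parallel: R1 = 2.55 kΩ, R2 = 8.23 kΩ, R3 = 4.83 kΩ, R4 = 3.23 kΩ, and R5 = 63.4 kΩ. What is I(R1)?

I ≈ 0.757 mA

Total conductance ΣG = 1/2.55 + 1/8.23 + 1/4.83 + 1/3.23 + 1/63.4 = 1.046 (units of 1/kΩ).
By the current-divider rule, I = I_0 · G_k/ΣG = 2.02 × 0.3749 = 0.7573 mA.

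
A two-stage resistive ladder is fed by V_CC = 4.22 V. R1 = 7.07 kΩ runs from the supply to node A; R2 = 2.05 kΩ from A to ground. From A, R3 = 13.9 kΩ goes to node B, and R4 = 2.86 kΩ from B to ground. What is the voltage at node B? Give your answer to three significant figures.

V_B ≈ 0.148 V

The second stage (R3 + R4 = 16.76 kΩ) loads node A in parallel with R2.
R2 ‖ (R3+R4) = 1.827 kΩ.
V_A = 4.22 × 1.827/(7.07 + 1.827) = 0.8664 V.
Stage 2 is unloaded, so V_B = V_A · R4/(R3+R4) = 0.8664 × 2.86/16.76 = 0.1478 V.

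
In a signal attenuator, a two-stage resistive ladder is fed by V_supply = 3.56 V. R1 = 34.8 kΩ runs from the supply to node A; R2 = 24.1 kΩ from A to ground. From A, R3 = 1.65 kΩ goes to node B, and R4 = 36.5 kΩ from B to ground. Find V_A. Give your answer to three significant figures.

Node A sees R2 in parallel with the series input of stage 2, R3 + R4 = 38.15 kΩ.
Effective lower resistance at A: R2 ‖ 38.15 = 14.77 kΩ.
So V_A = 3.56 × 0.2980 = 1.061 V.

V_A ≈ 1.06 V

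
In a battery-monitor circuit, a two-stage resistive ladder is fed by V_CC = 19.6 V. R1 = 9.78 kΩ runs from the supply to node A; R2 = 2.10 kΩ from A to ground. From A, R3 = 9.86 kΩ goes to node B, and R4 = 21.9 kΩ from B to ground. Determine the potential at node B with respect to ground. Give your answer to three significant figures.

V_B ≈ 2.27 V

The second stage (R3 + R4 = 31.76 kΩ) loads node A in parallel with R2.
R2 ‖ (R3+R4) = 1.970 kΩ.
First divider: V_A = V_CC · 1.970/(9.78 + 1.970) = 3.286 V.
Stage 2 is unloaded, so V_B = V_A · R4/(R3+R4) = 3.286 × 21.9/31.76 = 2.266 V.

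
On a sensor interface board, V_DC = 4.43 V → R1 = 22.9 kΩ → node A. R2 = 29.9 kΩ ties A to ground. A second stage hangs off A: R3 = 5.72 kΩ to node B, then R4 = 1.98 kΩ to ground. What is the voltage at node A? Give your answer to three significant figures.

V_A ≈ 0.935 V

Node A sees R2 in parallel with the series input of stage 2, R3 + R4 = 7.700 kΩ.
R2 ‖ (R3+R4) = 6.123 kΩ.
V_A = 4.43 × 6.123/(22.9 + 6.123) = 0.9346 V.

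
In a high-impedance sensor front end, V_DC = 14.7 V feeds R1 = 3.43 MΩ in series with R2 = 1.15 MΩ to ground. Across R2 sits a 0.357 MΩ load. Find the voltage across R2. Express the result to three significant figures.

R2 ‖ R_L = (1.15 × 0.357)/(1.15 + 0.357) = 0.2724 MΩ.
Then V_out = V_DC · R2'/(R1 + R2') = 14.7 × 0.2724/3.702 = 1.082 V.

V_out ≈ 1.08 V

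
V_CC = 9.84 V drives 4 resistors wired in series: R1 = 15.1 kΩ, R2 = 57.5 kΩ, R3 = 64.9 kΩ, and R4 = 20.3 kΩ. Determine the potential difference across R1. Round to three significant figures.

ΣR = 15.1 + 57.5 + 64.9 + 20.3 = 157.8 kΩ.
Voltage divider: V = V_CC · (15.10 / 157.8) = 9.84 × 0.09569 = 0.9416 V.

V ≈ 0.942 V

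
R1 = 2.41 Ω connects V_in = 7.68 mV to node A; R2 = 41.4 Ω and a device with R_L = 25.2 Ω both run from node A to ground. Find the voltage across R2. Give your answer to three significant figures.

V_out ≈ 6.66 mV

The load sits in parallel with R2, giving an effective lower resistance R2' = R2·R_L/(R2+R_L) = 15.66 Ω.
Then V_out = V_in · R2'/(R1 + R2') = 7.68 × 15.66/18.07 = 6.656 mV.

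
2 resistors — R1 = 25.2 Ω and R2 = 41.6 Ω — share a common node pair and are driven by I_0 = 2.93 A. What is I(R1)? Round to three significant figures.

Two-branch current divider: I_k = I_0 · R_other/(R_1 + R_2).
I(R1) = 2.93 × 41.6/(25.2 + 41.6) = 2.93 × 0.6228 = 1.825 A.

I ≈ 1.82 A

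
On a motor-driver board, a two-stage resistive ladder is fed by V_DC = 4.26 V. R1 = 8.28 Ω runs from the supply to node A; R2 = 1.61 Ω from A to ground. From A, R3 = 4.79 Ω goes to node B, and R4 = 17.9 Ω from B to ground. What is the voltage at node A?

V_A ≈ 0.655 V

Looking into the second stage from A: R3 + R4 = 22.69 Ω appears in parallel with R2.
Effective lower resistance at A: R2 ‖ 22.69 = 1.503 Ω.
So V_A = 4.26 × 0.1537 = 0.6546 V.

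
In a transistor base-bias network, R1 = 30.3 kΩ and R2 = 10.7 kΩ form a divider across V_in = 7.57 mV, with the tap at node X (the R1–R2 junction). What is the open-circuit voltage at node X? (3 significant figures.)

With X open, the divider is unloaded: V_th = 7.57 × 10.7/41.00 = 1.976 mV.

V_th ≈ 1.98 mV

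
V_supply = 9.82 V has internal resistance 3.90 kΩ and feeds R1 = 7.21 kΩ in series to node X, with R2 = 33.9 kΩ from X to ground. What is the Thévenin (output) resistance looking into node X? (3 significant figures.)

R1' = 3.90 + 7.21 = 11.11 kΩ (source resistance + R1).
With V_supply suppressed (replaced by a short), R_th = R1' ‖ R2 = (11.11 × 33.9)/(11.11 + 33.9) = 8.368 kΩ.

R_th ≈ 8.37 kΩ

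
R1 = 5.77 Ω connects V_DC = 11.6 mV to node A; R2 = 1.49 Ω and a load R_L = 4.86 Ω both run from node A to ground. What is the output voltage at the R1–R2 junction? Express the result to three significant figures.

V_out ≈ 1.91 mV

The load sits in parallel with R2, giving an effective lower resistance R2' = R2·R_L/(R2+R_L) = 1.140 Ω.
Voltage divider with the loaded lower leg: V_out = 11.6 × 1.140/(5.77 + 1.140) = 11.6 × 0.1650 = 1.914 mV.
(Unloaded it would be 2.38 mV; the load pulls it down.)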